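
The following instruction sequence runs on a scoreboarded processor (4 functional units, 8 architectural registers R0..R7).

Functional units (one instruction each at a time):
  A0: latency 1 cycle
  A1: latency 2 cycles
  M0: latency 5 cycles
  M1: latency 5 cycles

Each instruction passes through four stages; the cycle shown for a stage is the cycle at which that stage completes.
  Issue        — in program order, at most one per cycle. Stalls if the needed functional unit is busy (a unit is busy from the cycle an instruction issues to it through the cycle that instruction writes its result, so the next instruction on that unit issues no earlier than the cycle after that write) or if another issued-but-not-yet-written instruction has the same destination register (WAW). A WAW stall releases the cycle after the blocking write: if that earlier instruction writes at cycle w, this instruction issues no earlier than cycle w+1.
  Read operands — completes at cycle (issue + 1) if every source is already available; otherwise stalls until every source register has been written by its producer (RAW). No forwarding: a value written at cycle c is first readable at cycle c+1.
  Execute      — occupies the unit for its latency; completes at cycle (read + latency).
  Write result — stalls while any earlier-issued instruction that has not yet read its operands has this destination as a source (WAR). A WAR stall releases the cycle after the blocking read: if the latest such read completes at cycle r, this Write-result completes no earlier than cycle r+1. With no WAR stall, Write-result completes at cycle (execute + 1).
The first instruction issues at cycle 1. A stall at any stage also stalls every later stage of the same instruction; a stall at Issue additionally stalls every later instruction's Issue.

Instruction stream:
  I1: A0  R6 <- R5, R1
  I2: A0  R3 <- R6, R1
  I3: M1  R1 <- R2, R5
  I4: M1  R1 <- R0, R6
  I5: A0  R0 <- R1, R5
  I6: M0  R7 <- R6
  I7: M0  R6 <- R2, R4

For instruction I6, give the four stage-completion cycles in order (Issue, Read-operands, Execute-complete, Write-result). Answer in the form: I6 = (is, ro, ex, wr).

I6 = (16, 17, 22, 23)

t=1  I1→A0
t=2  I1 RO
t=3  I1 EX
t=4  I1 WR R6
t=5  I2→A0
t=6  I2 RO · I3→M1
t=7  I2 EX · I3 RO
t=8  I2 WR R3
t=12  I3 EX
t=13  I3 WR R1
t=14  I4→M1
t=15  I4 RO · I5→A0
t=16  I6→M0
t=17  I6 RO
t=20  I4 EX
t=21  I4 WR R1
t=22  I5 RO · I6 EX
t=23  I5 EX · I6 WR R7
t=24  I5 WR R0 · I7→M0
t=25  I7 RO
t=30  I7 EX
t=31  I7 WR R6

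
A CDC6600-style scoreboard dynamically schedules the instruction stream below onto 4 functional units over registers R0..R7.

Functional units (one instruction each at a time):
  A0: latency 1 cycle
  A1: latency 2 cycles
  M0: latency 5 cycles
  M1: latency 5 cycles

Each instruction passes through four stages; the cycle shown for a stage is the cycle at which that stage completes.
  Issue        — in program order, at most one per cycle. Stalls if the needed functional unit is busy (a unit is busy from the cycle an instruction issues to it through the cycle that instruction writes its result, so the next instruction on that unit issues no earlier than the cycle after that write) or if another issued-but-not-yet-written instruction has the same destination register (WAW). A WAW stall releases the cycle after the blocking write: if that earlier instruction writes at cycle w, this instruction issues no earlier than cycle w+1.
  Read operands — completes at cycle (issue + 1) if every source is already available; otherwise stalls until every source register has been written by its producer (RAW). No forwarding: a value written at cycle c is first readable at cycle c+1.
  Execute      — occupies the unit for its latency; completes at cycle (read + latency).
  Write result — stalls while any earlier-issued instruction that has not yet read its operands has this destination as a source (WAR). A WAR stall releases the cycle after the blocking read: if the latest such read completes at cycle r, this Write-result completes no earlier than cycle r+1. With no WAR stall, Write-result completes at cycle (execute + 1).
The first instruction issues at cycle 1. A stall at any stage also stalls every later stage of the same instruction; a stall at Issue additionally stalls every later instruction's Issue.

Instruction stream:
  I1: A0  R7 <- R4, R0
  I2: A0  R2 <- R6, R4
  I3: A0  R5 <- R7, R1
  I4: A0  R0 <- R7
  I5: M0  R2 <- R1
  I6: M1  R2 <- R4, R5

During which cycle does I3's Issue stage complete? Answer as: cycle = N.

I1 -> (1, 2, 3, 4)
I2 -> (5, 6, 7, 8)  // struct: A0 busy until I1 writes@4
I3 -> (9, 10, 11, 12)  // struct: A0 busy until I2 writes@8
I4 -> (13, 14, 15, 16)  // struct: A0 busy until I3 writes@12
I5 -> (14, 15, 20, 21)
I6 -> (22, 23, 28, 29)  // WAW R2: wait I5 write@21

cycle = 9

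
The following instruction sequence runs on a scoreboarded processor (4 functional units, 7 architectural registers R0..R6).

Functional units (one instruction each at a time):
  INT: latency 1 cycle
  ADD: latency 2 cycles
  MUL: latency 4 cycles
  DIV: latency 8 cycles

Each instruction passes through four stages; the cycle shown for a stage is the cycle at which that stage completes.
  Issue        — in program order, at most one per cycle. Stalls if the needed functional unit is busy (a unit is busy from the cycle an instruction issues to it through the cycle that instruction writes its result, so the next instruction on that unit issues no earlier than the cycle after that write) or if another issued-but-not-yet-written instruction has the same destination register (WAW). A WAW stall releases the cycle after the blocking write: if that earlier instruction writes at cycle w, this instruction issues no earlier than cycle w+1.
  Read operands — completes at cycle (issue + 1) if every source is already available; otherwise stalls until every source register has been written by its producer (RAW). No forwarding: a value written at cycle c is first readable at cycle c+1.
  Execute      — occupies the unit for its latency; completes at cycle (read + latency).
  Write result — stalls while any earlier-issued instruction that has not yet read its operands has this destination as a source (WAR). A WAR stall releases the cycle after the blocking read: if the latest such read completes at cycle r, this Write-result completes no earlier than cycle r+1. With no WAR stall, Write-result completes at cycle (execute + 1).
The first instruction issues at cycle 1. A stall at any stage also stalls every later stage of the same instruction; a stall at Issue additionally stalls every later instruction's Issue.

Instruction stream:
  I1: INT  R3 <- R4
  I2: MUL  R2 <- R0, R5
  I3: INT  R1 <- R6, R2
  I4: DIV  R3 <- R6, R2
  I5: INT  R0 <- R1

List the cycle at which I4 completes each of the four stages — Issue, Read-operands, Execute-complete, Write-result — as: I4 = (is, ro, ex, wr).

1) issue 1, read 2, done 3, write 4
2) issue 2, read 3, done 7, write 8
3) issue 5, read 9, done 10, write 11  <struct: INT busy until I1 writes@4 / RAW R2: wait I2 write@8>
4) issue 6, read 9, done 17, write 18  <RAW R2: wait I2 write@8>
5) issue 12, read 13, done 14, write 15  <struct: INT busy until I3 writes@11>

I4 = (6, 9, 17, 18)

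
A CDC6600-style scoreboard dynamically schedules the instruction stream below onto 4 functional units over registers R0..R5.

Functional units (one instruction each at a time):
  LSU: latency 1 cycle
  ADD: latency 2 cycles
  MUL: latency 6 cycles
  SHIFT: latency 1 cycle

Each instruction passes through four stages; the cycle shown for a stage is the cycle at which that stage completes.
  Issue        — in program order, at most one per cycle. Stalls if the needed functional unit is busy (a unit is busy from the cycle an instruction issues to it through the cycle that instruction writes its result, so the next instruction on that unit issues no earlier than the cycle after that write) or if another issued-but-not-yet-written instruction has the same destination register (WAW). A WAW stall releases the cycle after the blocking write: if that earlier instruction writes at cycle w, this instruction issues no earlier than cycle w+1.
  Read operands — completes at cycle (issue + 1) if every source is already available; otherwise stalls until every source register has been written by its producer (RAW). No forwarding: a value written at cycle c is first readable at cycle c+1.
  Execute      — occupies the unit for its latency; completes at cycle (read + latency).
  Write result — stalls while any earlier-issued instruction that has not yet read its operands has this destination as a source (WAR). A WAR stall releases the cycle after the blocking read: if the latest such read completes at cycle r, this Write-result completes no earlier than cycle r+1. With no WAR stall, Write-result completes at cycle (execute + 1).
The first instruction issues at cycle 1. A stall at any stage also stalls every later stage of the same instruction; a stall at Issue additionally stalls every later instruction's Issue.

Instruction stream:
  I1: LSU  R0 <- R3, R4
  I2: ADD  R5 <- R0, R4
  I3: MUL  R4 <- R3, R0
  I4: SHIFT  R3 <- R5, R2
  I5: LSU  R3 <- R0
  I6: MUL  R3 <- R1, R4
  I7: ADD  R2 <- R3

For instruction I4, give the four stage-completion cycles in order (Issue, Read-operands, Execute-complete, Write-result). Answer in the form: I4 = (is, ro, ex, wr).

[I1] 1/2/3/4
[I2] 2/5/7/8  (RAW R0: wait I1 write@4)
[I3] 3/5/11/12  (RAW R0: wait I1 write@4)
[I4] 4/9/10/11  (RAW R5: wait I2 write@8)
[I5] 12/13/14/15  (WAW R3: wait I4 write@11)
[I6] 16/17/23/24  (WAW R3: wait I5 write@15)
[I7] 17/25/27/28  (RAW R3: wait I6 write@24)

I4 = (4, 9, 10, 11)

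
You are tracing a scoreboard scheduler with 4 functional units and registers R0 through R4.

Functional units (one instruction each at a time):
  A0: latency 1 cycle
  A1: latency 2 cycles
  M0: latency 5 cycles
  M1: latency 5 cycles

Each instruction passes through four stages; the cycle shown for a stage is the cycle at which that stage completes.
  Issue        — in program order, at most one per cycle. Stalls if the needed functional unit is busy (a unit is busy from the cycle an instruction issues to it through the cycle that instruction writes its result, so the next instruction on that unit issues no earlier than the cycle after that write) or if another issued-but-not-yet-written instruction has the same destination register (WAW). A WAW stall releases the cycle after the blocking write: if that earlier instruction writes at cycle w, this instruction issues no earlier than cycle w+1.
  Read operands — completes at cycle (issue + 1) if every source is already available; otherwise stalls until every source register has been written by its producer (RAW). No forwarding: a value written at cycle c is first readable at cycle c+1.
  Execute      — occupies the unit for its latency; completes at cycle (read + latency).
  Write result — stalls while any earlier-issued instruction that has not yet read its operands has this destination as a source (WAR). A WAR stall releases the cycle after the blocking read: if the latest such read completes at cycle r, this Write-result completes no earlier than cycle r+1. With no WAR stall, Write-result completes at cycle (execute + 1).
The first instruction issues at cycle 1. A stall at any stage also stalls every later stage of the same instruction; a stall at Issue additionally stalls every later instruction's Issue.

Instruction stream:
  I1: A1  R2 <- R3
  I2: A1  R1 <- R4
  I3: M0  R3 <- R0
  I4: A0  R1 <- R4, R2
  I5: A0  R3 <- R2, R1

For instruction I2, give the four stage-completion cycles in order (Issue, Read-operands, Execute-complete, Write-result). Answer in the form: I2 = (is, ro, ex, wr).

I2 = (6, 7, 9, 10)

[I1] 1/2/4/5
[I2] 6/7/9/10  (struct: A1 busy until I1 writes@5)
[I3] 7/8/13/14
[I4] 11/12/13/14  (WAW R1: wait I2 write@10)
[I5] 15/16/17/18  (struct: A0 busy until I4 writes@14)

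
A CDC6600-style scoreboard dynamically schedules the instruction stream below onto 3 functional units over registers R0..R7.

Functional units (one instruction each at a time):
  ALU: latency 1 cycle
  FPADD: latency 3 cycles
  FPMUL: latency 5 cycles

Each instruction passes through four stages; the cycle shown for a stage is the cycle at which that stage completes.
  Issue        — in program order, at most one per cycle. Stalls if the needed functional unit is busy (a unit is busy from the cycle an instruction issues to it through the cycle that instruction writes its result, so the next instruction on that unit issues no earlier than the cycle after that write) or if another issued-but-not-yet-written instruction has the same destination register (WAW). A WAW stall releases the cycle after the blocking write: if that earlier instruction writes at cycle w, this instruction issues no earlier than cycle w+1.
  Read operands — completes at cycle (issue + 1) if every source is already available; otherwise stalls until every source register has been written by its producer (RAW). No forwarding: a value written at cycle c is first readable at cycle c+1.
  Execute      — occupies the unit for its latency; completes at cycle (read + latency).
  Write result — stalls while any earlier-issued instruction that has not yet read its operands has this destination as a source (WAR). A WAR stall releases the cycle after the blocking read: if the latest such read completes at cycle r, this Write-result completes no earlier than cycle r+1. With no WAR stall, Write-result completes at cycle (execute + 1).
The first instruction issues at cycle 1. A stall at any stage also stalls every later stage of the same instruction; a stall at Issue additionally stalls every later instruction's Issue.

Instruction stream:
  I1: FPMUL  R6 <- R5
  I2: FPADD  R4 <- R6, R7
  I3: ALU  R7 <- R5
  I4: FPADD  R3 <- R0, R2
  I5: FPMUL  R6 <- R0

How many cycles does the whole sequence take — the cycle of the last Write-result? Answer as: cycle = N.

cycle = 22

[1] I1→FPMUL
[2] I1 RO · I2→FPADD
[3] I3→ALU
[4] I3 RO
[5] I3 EX
[7] I1 EX
[8] I1 WR R6
[9] I2 RO
[10] I3 WR R7
[12] I2 EX
[13] I2 WR R4
[14] I4→FPADD
[15] I4 RO · I5→FPMUL
[16] I5 RO
[18] I4 EX
[19] I4 WR R3
[21] I5 EX
[22] I5 WR R6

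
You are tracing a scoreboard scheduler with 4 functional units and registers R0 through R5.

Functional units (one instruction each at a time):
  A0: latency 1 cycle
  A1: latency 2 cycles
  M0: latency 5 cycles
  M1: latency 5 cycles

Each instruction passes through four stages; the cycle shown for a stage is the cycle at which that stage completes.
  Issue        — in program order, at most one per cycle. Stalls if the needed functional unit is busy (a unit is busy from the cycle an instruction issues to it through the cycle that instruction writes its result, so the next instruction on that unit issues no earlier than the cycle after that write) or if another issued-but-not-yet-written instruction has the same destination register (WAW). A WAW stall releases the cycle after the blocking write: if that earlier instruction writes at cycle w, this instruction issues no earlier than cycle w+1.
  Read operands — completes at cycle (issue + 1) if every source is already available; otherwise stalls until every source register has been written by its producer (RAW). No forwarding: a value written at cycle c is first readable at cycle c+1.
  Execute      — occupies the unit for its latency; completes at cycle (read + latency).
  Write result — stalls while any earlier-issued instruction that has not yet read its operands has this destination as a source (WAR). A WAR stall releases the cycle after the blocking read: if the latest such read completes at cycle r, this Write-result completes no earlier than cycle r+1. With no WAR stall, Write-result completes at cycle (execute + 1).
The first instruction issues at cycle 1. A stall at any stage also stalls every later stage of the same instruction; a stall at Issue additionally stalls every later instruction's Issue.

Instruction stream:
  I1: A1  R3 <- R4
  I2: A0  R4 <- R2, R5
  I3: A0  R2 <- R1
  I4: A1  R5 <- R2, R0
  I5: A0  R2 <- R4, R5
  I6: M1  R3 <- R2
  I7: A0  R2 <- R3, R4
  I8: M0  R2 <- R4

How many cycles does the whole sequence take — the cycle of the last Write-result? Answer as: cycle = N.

cycle = 34

[1] I1→A1
[2] I1 RO · I2→A0
[3] I2 RO
[4] I1 EX · I2 EX
[5] I1 WR R3 · I2 WR R4
[6] I3→A0
[7] I3 RO · I4→A1
[8] I3 EX
[9] I3 WR R2
[10] I4 RO · I5→A0
[11] I6→M1
[12] I4 EX
[13] I4 WR R5
[14] I5 RO
[15] I5 EX
[16] I5 WR R2
[17] I6 RO · I7→A0
[22] I6 EX
[23] I6 WR R3
[24] I7 RO
[25] I7 EX
[26] I7 WR R2
[27] I8→M0
[28] I8 RO
[33] I8 EX
[34] I8 WR R2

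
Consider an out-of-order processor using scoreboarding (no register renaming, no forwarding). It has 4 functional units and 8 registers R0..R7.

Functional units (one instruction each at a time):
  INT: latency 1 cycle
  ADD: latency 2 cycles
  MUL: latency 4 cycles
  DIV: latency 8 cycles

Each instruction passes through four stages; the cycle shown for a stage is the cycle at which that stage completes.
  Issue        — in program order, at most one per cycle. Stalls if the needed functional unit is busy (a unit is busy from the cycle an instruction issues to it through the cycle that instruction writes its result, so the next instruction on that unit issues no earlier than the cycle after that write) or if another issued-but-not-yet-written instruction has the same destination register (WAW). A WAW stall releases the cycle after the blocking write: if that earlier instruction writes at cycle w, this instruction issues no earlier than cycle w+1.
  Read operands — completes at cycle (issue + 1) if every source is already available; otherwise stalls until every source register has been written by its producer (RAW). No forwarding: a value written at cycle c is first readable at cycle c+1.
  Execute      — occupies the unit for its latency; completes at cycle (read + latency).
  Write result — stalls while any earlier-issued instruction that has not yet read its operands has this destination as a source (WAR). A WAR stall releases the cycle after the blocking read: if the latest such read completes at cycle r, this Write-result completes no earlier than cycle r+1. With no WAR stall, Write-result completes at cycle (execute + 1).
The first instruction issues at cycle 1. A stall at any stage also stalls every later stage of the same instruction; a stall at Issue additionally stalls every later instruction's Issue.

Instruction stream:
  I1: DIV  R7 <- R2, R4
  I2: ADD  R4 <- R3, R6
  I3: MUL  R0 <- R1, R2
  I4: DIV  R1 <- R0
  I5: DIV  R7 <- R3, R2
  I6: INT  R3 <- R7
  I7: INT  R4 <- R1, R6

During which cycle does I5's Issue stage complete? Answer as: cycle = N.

cycle = 23

1) issue 1, read 2, done 10, write 11
2) issue 2, read 3, done 5, write 6
3) issue 3, read 4, done 8, write 9
4) issue 12, read 13, done 21, write 22  <struct: DIV busy until I1 writes@11>
5) issue 23, read 24, done 32, write 33  <struct: DIV busy until I4 writes@22>
6) issue 24, read 34, done 35, write 36  <RAW R7: wait I5 write@33>
7) issue 37, read 38, done 39, write 40  <struct: INT busy until I6 writes@36>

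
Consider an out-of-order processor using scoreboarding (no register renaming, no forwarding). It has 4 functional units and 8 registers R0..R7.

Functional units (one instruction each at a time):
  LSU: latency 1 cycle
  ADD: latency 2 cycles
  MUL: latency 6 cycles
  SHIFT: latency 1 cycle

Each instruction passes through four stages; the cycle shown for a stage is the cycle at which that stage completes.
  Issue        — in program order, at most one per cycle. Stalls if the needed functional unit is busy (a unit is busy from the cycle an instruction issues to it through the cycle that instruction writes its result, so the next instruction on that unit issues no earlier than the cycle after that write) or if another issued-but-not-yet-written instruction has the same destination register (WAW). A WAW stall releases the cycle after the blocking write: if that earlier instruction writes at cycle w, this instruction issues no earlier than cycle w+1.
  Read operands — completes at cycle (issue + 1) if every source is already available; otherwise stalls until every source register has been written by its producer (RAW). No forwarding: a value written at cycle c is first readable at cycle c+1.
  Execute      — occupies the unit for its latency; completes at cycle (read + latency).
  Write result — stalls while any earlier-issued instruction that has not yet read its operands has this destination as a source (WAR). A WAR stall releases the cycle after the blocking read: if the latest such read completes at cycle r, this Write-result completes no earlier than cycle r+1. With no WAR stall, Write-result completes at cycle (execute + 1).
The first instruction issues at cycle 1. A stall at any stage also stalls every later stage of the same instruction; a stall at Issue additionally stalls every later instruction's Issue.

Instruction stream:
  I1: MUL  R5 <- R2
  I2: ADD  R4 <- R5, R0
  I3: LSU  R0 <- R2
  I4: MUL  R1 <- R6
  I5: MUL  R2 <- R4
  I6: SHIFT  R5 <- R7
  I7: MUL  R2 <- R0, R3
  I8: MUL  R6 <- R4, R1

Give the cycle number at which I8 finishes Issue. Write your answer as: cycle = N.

cycle = 37

c1: I1 dispatched to MUL
c2: I1 operands ready · I2 dispatched to ADD
c3: I3 dispatched to LSU
c4: I3 operands ready
c5: I3 complete
c8: I1 complete
c9: R5←I1
c10: I2 operands ready · I4 dispatched to MUL
c11: R0←I3 · I4 operands ready
c12: I2 complete
c13: R4←I2
c17: I4 complete
c18: R1←I4
c19: I5 dispatched to MUL
c20: I5 operands ready · I6 dispatched to SHIFT
c21: I6 operands ready
c22: I6 complete
c23: R5←I6
c26: I5 complete
c27: R2←I5
c28: I7 dispatched to MUL
c29: I7 operands ready
c35: I7 complete
c36: R2←I7
c37: I8 dispatched to MUL
c38: I8 operands ready
c44: I8 complete
c45: R6←I8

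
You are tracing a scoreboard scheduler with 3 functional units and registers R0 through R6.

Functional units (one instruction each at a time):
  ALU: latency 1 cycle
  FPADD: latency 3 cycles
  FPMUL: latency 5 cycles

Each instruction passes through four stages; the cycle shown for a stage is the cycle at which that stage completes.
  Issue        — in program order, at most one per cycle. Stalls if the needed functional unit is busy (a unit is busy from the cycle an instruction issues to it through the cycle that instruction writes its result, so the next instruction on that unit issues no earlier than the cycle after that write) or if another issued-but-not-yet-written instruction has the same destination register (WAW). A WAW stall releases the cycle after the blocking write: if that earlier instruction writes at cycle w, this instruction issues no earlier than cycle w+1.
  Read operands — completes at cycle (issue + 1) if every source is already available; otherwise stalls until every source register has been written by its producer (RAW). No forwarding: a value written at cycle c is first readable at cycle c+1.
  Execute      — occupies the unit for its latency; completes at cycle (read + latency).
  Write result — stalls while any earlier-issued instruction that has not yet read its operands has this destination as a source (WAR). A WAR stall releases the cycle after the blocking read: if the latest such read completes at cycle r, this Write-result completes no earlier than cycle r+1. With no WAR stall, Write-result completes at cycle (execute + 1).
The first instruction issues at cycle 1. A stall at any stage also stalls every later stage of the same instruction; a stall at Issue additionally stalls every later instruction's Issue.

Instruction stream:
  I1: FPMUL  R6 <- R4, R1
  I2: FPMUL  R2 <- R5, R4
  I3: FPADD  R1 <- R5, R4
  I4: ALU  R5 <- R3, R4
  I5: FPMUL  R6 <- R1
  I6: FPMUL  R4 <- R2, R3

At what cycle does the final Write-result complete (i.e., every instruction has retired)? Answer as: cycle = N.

cycle = 32

  I1 | 1 | 2 | 7 | 8
  I2 | 9 | 10 | 15 | 16   struct: FPMUL busy until I1 writes@8
  I3 | 10 | 11 | 14 | 15
  I4 | 11 | 12 | 13 | 14
  I5 | 17 | 18 | 23 | 24   struct: FPMUL busy until I2 writes@16
  I6 | 25 | 26 | 31 | 32   struct: FPMUL busy until I5 writes@24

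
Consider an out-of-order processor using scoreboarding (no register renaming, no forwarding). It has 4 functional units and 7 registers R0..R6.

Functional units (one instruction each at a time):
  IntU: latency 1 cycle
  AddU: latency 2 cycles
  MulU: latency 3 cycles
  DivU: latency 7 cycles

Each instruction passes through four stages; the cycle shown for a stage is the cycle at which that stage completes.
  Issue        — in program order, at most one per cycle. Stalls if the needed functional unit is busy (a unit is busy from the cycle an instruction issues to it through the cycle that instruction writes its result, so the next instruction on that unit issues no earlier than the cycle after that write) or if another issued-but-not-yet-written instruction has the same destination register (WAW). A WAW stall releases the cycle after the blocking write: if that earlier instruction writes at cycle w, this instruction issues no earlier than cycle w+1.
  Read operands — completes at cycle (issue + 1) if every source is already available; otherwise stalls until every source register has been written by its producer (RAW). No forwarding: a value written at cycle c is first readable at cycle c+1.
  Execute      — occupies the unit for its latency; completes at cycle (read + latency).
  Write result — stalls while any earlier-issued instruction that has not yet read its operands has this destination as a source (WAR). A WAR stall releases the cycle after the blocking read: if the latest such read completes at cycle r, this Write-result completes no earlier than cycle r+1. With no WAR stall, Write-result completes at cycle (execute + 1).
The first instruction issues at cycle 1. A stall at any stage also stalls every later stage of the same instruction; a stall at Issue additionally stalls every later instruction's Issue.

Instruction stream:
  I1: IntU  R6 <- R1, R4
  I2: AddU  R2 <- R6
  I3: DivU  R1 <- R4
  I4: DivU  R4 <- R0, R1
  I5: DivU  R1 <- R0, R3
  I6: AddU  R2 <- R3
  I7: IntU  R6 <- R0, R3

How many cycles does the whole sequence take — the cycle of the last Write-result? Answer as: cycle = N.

[1] I1→IntU
[2] I1 RO; I2→AddU
[3] I1 EX; I3→DivU
[4] I1 WR R6; I3 RO
[5] I2 RO
[7] I2 EX
[8] I2 WR R2
[11] I3 EX
[12] I3 WR R1
[13] I4→DivU
[14] I4 RO
[21] I4 EX
[22] I4 WR R4
[23] I5→DivU
[24] I5 RO; I6→AddU
[25] I6 RO; I7→IntU
[26] I7 RO
[27] I6 EX; I7 EX
[28] I6 WR R2; I7 WR R6
[31] I5 EX
[32] I5 WR R1

cycle = 32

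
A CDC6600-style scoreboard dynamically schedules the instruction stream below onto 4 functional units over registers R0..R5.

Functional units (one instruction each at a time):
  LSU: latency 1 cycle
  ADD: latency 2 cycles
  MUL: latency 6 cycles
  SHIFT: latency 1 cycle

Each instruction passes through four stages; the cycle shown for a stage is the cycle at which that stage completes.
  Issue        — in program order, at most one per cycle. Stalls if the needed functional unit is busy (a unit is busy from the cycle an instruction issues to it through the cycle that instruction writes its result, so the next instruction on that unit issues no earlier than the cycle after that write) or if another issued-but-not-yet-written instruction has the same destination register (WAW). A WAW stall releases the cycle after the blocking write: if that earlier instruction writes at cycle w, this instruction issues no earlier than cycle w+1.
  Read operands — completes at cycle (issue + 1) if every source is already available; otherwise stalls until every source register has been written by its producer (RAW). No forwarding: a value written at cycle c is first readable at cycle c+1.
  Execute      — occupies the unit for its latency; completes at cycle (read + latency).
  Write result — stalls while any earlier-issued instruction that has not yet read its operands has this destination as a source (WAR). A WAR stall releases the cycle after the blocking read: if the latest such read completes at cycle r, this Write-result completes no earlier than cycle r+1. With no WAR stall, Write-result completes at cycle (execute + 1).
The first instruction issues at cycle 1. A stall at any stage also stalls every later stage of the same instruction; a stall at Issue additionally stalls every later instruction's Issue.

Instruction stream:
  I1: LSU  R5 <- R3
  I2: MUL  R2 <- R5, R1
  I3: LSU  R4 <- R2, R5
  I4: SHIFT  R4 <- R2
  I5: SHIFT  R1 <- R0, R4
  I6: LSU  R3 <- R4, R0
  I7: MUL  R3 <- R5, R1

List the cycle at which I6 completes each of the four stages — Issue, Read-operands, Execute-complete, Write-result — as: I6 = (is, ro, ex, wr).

I6 = (21, 22, 23, 24)

[I1] 1/2/3/4
[I2] 2/5/11/12  (RAW R5: wait I1 write@4)
[I3] 5/13/14/15  (struct: LSU busy until I1 writes@4; RAW R2: wait I2 write@12)
[I4] 16/17/18/19  (WAW R4: wait I3 write@15)
[I5] 20/21/22/23  (struct: SHIFT busy until I4 writes@19)
[I6] 21/22/23/24
[I7] 25/26/32/33  (WAW R3: wait I6 write@24)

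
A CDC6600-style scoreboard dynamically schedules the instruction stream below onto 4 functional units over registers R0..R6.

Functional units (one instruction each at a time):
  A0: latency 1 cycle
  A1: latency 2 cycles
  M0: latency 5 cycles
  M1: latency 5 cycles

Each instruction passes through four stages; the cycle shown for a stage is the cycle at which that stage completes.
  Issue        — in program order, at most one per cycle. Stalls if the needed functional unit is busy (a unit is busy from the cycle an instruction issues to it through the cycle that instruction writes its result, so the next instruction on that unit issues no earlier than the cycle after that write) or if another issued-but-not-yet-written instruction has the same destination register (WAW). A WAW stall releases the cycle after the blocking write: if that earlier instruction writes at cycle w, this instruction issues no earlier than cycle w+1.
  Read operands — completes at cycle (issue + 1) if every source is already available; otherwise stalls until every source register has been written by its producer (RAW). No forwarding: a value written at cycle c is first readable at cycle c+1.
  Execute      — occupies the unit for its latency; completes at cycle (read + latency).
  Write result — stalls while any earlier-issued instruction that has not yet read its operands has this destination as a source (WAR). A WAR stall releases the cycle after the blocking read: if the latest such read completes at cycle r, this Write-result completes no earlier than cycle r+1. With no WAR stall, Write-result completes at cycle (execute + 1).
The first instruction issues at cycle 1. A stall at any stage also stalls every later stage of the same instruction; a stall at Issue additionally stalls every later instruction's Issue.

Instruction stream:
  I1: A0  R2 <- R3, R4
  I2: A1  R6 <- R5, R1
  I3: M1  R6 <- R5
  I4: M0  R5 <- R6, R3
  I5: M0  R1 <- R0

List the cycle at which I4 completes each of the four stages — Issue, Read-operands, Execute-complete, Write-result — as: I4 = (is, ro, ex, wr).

c1: I1 issues→A0
c2: I1 reads · I2 issues→A1
c3: I1 exec-done · I2 reads
c4: I1 writes R2
c5: I2 exec-done
c6: I2 writes R6
c7: I3 issues→M1
c8: I3 reads · I4 issues→M0
c13: I3 exec-done
c14: I3 writes R6
c15: I4 reads
c20: I4 exec-done
c21: I4 writes R5
c22: I5 issues→M0
c23: I5 reads
c28: I5 exec-done
c29: I5 writes R1

I4 = (8, 15, 20, 21)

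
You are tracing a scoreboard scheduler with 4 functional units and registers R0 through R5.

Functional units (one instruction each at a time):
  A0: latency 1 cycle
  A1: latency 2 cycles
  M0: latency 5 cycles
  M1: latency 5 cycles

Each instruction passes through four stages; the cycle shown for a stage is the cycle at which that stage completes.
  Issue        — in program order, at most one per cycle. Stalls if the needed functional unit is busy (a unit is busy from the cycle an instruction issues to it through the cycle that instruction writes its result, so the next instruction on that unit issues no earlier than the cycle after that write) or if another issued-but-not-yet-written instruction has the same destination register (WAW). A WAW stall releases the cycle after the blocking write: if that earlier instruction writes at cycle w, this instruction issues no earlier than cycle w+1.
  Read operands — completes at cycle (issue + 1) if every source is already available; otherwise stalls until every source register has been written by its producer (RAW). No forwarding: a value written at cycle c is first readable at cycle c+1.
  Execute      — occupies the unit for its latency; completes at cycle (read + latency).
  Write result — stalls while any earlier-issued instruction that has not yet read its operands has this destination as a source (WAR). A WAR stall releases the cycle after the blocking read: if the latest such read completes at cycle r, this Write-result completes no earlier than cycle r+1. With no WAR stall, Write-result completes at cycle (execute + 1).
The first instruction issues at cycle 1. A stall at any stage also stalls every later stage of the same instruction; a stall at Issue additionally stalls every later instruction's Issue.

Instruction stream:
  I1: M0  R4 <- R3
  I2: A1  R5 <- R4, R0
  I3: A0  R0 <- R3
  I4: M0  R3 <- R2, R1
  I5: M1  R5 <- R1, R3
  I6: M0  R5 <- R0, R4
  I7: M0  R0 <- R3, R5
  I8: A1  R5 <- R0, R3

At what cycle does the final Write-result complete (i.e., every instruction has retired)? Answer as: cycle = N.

1) issue 1, read 2, done 7, write 8
2) issue 2, read 9, done 11, write 12  <RAW R4: wait I1 write@8>
3) issue 3, read 4, done 5, write 10  <WAR R0: wait I2 read@9>
4) issue 9, read 10, done 15, write 16  <struct: M0 busy until I1 writes@8>
5) issue 13, read 17, done 22, write 23  <WAW R5: wait I2 write@12 / RAW R3: wait I4 write@16>
6) issue 24, read 25, done 30, write 31  <WAW R5: wait I5 write@23>
7) issue 32, read 33, done 38, write 39  <struct: M0 busy until I6 writes@31>
8) issue 33, read 40, done 42, write 43  <RAW R0: wait I7 write@39>

cycle = 43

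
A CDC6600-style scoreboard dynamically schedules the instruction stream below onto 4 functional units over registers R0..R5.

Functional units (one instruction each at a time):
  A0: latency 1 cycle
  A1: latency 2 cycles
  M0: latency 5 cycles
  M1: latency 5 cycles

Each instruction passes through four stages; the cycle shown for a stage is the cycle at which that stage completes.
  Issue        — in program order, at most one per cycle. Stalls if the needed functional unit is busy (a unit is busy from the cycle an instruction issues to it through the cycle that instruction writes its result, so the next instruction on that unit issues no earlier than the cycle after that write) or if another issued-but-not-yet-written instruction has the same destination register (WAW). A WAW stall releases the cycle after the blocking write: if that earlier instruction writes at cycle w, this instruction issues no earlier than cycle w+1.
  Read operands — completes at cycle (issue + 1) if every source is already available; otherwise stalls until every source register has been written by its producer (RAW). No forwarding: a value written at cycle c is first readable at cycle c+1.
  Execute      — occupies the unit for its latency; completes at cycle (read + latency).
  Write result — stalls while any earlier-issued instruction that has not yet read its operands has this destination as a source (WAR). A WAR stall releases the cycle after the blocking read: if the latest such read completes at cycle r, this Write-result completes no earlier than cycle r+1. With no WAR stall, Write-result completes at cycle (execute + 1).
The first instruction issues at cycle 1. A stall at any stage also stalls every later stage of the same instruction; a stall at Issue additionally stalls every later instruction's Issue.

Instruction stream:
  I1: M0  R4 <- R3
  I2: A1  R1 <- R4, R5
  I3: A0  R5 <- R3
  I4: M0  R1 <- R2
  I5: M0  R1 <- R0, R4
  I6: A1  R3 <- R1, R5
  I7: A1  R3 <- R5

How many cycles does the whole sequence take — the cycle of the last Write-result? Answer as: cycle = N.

cycle = 37

t=1  I1 issues→M0
t=2  I1 reads · I2 issues→A1
t=3  I3 issues→A0
t=4  I3 reads
t=5  I3 exec-done
t=7  I1 exec-done
t=8  I1 writes R4
t=9  I2 reads
t=10  I3 writes R5
t=11  I2 exec-done
t=12  I2 writes R1
t=13  I4 issues→M0
t=14  I4 reads
t=19  I4 exec-done
t=20  I4 writes R1
t=21  I5 issues→M0
t=22  I5 reads · I6 issues→A1
t=27  I5 exec-done
t=28  I5 writes R1
t=29  I6 reads
t=31  I6 exec-done
t=32  I6 writes R3
t=33  I7 issues→A1
t=34  I7 reads
t=36  I7 exec-done
t=37  I7 writes R3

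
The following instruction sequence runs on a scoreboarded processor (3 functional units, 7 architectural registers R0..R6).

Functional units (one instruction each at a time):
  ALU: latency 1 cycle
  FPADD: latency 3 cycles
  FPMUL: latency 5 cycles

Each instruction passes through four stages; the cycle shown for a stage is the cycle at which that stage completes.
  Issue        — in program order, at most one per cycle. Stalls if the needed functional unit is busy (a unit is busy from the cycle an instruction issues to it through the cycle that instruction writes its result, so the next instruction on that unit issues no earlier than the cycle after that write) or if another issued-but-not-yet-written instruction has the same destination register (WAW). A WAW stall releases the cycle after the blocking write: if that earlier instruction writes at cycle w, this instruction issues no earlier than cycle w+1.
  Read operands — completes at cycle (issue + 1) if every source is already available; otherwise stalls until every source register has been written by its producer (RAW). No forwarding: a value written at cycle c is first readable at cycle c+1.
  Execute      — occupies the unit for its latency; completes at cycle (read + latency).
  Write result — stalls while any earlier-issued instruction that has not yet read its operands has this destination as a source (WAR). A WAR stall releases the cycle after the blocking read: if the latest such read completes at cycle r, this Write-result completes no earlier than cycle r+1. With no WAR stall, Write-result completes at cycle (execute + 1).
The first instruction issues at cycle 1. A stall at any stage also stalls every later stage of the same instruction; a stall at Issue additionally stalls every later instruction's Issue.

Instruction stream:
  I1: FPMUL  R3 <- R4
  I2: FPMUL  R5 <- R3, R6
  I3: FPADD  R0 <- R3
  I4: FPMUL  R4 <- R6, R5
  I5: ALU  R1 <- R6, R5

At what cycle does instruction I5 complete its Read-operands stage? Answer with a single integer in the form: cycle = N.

cycle = 19

I1  is:1  ro:2  ex:7  wr:8
I2  is:9  ro:10  ex:15  wr:16  — struct: FPMUL busy until I1 writes@8
I3  is:10  ro:11  ex:14  wr:15
I4  is:17  ro:18  ex:23  wr:24  — struct: FPMUL busy until I2 writes@16
I5  is:18  ro:19  ex:20  wr:21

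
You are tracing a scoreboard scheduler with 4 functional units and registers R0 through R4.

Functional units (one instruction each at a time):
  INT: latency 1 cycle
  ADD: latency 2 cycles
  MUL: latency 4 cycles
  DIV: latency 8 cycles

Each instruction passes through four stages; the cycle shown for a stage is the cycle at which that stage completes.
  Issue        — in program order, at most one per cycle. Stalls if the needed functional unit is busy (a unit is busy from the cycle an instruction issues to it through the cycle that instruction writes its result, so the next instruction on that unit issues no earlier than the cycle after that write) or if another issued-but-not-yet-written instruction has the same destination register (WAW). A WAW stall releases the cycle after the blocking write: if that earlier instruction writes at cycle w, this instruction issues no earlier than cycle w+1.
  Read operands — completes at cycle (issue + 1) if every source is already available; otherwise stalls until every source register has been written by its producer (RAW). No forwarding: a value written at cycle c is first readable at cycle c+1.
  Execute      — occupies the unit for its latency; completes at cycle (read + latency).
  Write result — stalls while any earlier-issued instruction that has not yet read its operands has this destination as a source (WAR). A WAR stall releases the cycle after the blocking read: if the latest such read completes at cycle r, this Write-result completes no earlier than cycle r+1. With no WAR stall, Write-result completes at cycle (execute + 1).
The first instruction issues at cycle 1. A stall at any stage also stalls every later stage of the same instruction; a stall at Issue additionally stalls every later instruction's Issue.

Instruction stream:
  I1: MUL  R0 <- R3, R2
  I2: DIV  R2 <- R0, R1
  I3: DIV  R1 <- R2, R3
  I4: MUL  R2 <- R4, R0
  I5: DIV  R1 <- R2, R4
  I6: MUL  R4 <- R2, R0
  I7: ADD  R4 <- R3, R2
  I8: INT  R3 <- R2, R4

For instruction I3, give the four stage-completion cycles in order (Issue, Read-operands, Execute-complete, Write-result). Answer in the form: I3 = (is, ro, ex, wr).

I3 = (18, 19, 27, 28)

1) issue 1, read 2, done 6, write 7
2) issue 2, read 8, done 16, write 17  <RAW R0: wait I1 write@7>
3) issue 18, read 19, done 27, write 28  <struct: DIV busy until I2 writes@17>
4) issue 19, read 20, done 24, write 25
5) issue 29, read 30, done 38, write 39  <struct: DIV busy until I3 writes@28>
6) issue 30, read 31, done 35, write 36
7) issue 37, read 38, done 40, write 41  <WAW R4: wait I6 write@36>
8) issue 38, read 42, done 43, write 44  <RAW R4: wait I7 write@41>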